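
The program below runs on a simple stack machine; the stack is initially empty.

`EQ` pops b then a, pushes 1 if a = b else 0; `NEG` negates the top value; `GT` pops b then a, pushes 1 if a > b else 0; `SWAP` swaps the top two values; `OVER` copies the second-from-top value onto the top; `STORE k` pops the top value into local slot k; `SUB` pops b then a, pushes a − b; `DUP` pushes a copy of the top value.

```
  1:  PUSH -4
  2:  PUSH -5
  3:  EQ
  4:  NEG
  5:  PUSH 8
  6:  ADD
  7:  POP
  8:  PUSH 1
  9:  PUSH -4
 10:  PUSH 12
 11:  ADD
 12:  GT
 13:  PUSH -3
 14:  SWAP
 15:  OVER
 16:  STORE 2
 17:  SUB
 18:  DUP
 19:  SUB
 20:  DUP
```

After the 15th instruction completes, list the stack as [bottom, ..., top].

PUSH -4  [-4]
PUSH -5  [-4, -5]
EQ       [0]
NEG      [0]
PUSH 8   [0, 8]
ADD      [8]
POP      []
PUSH 1   [1]
PUSH -4  [1, -4]
PUSH 12  [1, -4, 12]
ADD      [1, 8]
GT       [0]
PUSH -3  [0, -3]
SWAP     [-3, 0]
OVER     [-3, 0, -3]

[-3, 0, -3]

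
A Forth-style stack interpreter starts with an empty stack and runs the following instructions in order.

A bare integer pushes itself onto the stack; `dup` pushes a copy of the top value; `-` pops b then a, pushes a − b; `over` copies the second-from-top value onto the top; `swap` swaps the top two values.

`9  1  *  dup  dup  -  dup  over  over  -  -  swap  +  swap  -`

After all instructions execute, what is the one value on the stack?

9    : 9
1    : 9 1
*    : 9
dup  : 9 9
dup  : 9 9 9
-    : 9 0
dup  : 9 0 0
over : 9 0 0 0
over : 9 0 0 0 0
-    : 9 0 0 0
-    : 9 0 0
swap : 9 0 0
+    : 9 0
swap : 0 9
-    : -9

-9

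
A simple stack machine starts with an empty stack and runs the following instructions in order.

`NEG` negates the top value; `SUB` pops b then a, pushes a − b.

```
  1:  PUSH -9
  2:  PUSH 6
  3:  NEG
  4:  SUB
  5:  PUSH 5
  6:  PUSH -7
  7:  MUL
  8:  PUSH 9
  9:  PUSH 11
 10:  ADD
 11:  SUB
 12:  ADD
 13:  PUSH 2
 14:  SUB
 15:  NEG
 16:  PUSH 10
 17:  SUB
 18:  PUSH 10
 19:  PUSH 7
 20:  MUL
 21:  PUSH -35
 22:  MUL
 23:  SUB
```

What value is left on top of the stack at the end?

2500

PUSH -9   [-9]
PUSH 6    [-9, 6]
NEG       [-9, -6]
SUB       [-3]
PUSH 5    [-3, 5]
PUSH -7   [-3, 5, -7]
MUL       [-3, -35]
PUSH 9    [-3, -35, 9]
PUSH 11   [-3, -35, 9, 11]
ADD       [-3, -35, 20]
SUB       [-3, -55]
ADD       [-58]
PUSH 2    [-58, 2]
SUB       [-60]
NEG       [60]
PUSH 10   [60, 10]
SUB       [50]
PUSH 10   [50, 10]
PUSH 7    [50, 10, 7]
MUL       [50, 70]
PUSH -35  [50, 70, -35]
MUL       [50, -2450]
SUB       [2500]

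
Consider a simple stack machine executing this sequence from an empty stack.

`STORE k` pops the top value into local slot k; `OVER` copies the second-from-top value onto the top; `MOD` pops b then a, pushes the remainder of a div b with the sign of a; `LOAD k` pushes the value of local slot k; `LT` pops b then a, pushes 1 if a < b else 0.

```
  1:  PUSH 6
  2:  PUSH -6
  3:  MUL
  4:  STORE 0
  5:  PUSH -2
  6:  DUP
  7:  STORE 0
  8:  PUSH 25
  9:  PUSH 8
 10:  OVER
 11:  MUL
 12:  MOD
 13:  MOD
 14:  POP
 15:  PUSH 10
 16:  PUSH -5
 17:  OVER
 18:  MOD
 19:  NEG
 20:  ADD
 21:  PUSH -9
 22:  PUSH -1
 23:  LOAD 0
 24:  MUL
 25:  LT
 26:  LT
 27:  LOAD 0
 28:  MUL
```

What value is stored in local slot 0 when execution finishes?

PUSH 6  : 6
PUSH -6 : 6 -6
MUL     : -36
STORE 0 : (empty)
PUSH -2 : -2
DUP     : -2 -2
STORE 0 : -2
PUSH 25 : -2 25
PUSH 8  : -2 25 8
OVER    : -2 25 8 25
MUL     : -2 25 200
MOD     : -2 25
MOD     : -2
POP     : (empty)
PUSH 10 : 10
PUSH -5 : 10 -5
OVER    : 10 -5 10
MOD     : 10 -5
NEG     : 10 5
ADD     : 15
PUSH -9 : 15 -9
PUSH -1 : 15 -9 -1
LOAD 0  : 15 -9 -1 -2
MUL     : 15 -9 2
LT      : 15 1
LT      : 0
LOAD 0  : 0 -2
MUL     : 0

-2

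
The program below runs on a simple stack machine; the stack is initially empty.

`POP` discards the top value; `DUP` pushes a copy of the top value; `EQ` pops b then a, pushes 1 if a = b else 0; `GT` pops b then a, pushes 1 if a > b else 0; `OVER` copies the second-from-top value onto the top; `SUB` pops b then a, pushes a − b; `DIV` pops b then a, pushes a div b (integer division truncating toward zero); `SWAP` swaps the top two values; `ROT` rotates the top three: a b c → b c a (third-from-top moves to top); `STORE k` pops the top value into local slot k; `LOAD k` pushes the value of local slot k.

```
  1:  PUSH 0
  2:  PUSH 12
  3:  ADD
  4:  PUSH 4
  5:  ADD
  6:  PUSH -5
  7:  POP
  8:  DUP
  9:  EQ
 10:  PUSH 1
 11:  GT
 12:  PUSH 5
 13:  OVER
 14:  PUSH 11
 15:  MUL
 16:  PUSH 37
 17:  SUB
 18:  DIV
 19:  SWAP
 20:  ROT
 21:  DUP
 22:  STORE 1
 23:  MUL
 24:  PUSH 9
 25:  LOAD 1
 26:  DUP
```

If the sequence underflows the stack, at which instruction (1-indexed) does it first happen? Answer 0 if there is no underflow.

20

PUSH 0  → 0
PUSH 12 → 0 12
ADD     → 12
PUSH 4  → 12 4
ADD     → 16
PUSH -5 → 16 -5
POP     → 16
DUP     → 16 16
EQ      → 1
PUSH 1  → 1 1
GT      → 0
PUSH 5  → 0 5
OVER    → 0 5 0
PUSH 11 → 0 5 0 11
MUL     → 0 5 0
PUSH 37 → 0 5 0 37
SUB     → 0 5 -37
DIV     → 0 0
SWAP    → 0 0
ROT  — needs 3 operands, stack has 2 → underflow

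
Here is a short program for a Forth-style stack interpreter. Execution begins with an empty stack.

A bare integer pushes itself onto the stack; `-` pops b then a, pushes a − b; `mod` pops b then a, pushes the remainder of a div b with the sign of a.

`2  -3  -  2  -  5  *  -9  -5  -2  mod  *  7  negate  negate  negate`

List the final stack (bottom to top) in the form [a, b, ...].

[15, 9, -7]

2      -> 2
-3     -> 2 -3
-      -> 5
2      -> 5 2
-      -> 3
5      -> 3 5
*      -> 15
-9     -> 15 -9
-5     -> 15 -9 -5
-2     -> 15 -9 -5 -2
mod    -> 15 -9 -1
*      -> 15 9
7      -> 15 9 7
negate -> 15 9 -7
negate -> 15 9 7
negate -> 15 9 -7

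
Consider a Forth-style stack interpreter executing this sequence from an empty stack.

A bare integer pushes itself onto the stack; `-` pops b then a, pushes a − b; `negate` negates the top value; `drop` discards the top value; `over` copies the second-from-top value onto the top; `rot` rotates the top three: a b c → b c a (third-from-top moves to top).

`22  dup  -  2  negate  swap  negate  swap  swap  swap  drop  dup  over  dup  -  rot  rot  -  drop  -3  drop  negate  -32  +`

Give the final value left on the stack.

22      22
dup     22 22
-       0
2       0 2
negate  0 -2
swap    -2 0
negate  -2 0
swap    0 -2
swap    -2 0
swap    0 -2
drop    0
dup     0 0
over    0 0 0
dup     0 0 0 0
-       0 0 0
rot     0 0 0
rot     0 0 0
-       0 0
drop    0
-3      0 -3
drop    0
negate  0
-32     0 -32
+       -32

-32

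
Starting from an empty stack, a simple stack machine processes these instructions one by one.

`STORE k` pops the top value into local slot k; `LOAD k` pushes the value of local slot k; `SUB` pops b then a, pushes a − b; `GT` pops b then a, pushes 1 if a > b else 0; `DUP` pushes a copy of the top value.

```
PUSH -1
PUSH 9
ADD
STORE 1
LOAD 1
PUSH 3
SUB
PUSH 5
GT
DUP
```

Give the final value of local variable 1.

8

PUSH -1 → [-1]
PUSH 9  → [-1, 9]
ADD     → [8]
STORE 1 → []
LOAD 1  → [8]
PUSH 3  → [8, 3]
SUB     → [5]
PUSH 5  → [5, 5]
GT      → [0]
DUP     → [0, 0]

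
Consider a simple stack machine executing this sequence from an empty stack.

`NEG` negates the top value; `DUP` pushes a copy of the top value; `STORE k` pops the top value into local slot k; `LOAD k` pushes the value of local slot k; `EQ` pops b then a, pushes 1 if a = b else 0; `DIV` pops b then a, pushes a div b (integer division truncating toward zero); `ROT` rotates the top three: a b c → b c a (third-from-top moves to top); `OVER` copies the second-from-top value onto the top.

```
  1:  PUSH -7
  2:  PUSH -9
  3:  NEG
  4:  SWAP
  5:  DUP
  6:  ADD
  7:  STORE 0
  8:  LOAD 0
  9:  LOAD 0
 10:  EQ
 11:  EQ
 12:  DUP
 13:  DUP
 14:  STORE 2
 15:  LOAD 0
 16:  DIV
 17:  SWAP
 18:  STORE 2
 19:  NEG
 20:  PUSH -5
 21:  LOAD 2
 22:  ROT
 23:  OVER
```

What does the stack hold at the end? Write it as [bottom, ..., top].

[-5, 0, 0, 0]

PUSH -7  [-7]
PUSH -9  [-7, -9]
NEG      [-7, 9]
SWAP     [9, -7]
DUP      [9, -7, -7]
ADD      [9, -14]
STORE 0  [9]
LOAD 0   [9, -14]
LOAD 0   [9, -14, -14]
EQ       [9, 1]
EQ       [0]
DUP      [0, 0]
DUP      [0, 0, 0]
STORE 2  [0, 0]
LOAD 0   [0, 0, -14]
DIV      [0, 0]
SWAP     [0, 0]
STORE 2  [0]
NEG      [0]
PUSH -5  [0, -5]
LOAD 2   [0, -5, 0]
ROT      [-5, 0, 0]
OVER     [-5, 0, 0, 0]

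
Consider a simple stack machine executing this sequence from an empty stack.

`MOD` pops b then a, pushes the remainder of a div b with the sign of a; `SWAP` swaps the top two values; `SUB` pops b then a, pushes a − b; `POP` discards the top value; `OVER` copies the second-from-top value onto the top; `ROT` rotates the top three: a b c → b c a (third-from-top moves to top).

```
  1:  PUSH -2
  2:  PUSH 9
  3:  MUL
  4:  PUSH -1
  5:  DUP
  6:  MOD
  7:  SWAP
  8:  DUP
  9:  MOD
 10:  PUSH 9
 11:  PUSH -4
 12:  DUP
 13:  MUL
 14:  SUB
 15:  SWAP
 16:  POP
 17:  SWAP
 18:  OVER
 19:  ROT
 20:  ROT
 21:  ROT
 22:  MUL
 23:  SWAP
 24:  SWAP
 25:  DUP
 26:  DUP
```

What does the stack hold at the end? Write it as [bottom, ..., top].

[-7, 0, 0, 0]

PUSH -2  -2
PUSH 9   -2 9
MUL      -18
PUSH -1  -18 -1
DUP      -18 -1 -1
MOD      -18 0
SWAP     0 -18
DUP      0 -18 -18
MOD      0 0
PUSH 9   0 0 9
PUSH -4  0 0 9 -4
DUP      0 0 9 -4 -4
MUL      0 0 9 16
SUB      0 0 -7
SWAP     0 -7 0
POP      0 -7
SWAP     -7 0
OVER     -7 0 -7
ROT      0 -7 -7
ROT      -7 -7 0
ROT      -7 0 -7
MUL      -7 0
SWAP     0 -7
SWAP     -7 0
DUP      -7 0 0
DUP      -7 0 0 0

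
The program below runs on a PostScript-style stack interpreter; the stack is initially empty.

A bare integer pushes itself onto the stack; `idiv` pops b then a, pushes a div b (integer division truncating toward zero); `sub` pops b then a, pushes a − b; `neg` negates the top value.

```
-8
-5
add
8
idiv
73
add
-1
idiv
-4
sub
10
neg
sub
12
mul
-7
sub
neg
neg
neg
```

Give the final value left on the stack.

-8   → -8
-5   → -8 -5
add  → -13
8    → -13 8
idiv → -1
73   → -1 73
add  → 72
-1   → 72 -1
idiv → -72
-4   → -72 -4
sub  → -68
10   → -68 10
neg  → -68 -10
sub  → -58
12   → -58 12
mul  → -696
-7   → -696 -7
sub  → -689
neg  → 689
neg  → -689
neg  → 689

689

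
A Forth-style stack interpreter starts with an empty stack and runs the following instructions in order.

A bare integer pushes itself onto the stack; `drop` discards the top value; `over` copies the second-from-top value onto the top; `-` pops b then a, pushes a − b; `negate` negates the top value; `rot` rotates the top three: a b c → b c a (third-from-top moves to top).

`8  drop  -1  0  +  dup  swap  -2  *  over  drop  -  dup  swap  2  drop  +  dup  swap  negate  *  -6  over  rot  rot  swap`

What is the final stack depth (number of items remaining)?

8      -> 8
drop   -> (empty)
-1     -> -1
0      -> -1 0
+      -> -1
dup    -> -1 -1
swap   -> -1 -1
-2     -> -1 -1 -2
*      -> -1 2
over   -> -1 2 -1
drop   -> -1 2
-      -> -3
dup    -> -3 -3
swap   -> -3 -3
2      -> -3 -3 2
drop   -> -3 -3
+      -> -6
dup    -> -6 -6
swap   -> -6 -6
negate -> -6 6
*      -> -36
-6     -> -36 -6
over   -> -36 -6 -36
rot    -> -6 -36 -36
rot    -> -36 -36 -6
swap   -> -36 -6 -36

3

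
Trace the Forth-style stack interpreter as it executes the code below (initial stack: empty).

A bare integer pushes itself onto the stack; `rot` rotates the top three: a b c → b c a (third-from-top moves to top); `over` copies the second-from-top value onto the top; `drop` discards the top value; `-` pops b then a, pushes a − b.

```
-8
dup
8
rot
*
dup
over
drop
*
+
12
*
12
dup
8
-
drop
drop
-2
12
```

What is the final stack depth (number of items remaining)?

-8   : [-8]
dup  : [-8, -8]
8    : [-8, -8, 8]
rot  : [-8, 8, -8]
*    : [-8, -64]
dup  : [-8, -64, -64]
over : [-8, -64, -64, -64]
drop : [-8, -64, -64]
*    : [-8, 4096]
+    : [4088]
12   : [4088, 12]
*    : [49056]
12   : [49056, 12]
dup  : [49056, 12, 12]
8    : [49056, 12, 12, 8]
-    : [49056, 12, 4]
drop : [49056, 12]
drop : [49056]
-2   : [49056, -2]
12   : [49056, -2, 12]

3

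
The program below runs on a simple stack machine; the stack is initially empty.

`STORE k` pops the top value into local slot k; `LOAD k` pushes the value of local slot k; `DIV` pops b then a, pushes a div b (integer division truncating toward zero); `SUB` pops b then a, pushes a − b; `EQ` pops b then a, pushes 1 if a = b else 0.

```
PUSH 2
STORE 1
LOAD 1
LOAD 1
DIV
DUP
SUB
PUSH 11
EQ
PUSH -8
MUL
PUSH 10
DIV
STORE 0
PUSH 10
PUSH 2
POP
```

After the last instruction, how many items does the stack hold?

PUSH 2  -> 2
STORE 1 -> (empty)
LOAD 1  -> 2
LOAD 1  -> 2 2
DIV     -> 1
DUP     -> 1 1
SUB     -> 0
PUSH 11 -> 0 11
EQ      -> 0
PUSH -8 -> 0 -8
MUL     -> 0
PUSH 10 -> 0 10
DIV     -> 0
STORE 0 -> (empty)
PUSH 10 -> 10
PUSH 2  -> 10 2
POP     -> 10

1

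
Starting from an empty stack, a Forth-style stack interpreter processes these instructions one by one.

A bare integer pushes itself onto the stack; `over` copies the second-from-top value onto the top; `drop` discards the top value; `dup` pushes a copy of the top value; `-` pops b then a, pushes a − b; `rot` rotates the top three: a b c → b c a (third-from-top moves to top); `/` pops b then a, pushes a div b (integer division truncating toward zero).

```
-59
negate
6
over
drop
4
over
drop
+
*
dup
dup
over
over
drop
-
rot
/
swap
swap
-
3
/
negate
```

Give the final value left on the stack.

-196

-59     [-59]
negate  [59]
6       [59, 6]
over    [59, 6, 59]
drop    [59, 6]
4       [59, 6, 4]
over    [59, 6, 4, 6]
drop    [59, 6, 4]
+       [59, 10]
*       [590]
dup     [590, 590]
dup     [590, 590, 590]
over    [590, 590, 590, 590]
over    [590, 590, 590, 590, 590]
drop    [590, 590, 590, 590]
-       [590, 590, 0]
rot     [590, 0, 590]
/       [590, 0]
swap    [0, 590]
swap    [590, 0]
-       [590]
3       [590, 3]
/       [196]
negate  [-196]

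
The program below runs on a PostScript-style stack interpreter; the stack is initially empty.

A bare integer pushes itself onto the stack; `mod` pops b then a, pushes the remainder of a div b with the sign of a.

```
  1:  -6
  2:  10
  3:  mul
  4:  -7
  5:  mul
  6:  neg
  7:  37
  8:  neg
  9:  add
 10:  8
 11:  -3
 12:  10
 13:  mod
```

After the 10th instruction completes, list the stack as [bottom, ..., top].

[-457, 8]

-6  : -6
10  : -6 10
mul : -60
-7  : -60 -7
mul : 420
neg : -420
37  : -420 37
neg : -420 -37
add : -457
8   : -457 8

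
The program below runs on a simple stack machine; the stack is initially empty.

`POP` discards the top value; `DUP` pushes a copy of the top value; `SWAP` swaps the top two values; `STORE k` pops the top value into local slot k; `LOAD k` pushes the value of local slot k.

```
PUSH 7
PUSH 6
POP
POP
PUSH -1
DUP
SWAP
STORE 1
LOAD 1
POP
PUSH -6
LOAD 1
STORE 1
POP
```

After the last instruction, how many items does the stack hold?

PUSH 7  -> [7]
PUSH 6  -> [7, 6]
POP     -> [7]
POP     -> []
PUSH -1 -> [-1]
DUP     -> [-1, -1]
SWAP    -> [-1, -1]
STORE 1 -> [-1]
LOAD 1  -> [-1, -1]
POP     -> [-1]
PUSH -6 -> [-1, -6]
LOAD 1  -> [-1, -6, -1]
STORE 1 -> [-1, -6]
POP     -> [-1]

1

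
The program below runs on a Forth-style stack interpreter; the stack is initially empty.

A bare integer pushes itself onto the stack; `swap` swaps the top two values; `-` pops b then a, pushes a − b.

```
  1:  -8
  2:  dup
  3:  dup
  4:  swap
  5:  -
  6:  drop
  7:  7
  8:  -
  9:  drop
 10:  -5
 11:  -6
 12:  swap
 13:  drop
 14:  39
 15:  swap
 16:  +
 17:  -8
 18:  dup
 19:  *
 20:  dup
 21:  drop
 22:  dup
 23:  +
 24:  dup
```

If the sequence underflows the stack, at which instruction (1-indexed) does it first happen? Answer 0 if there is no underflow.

-8   : [-8]
dup  : [-8, -8]
dup  : [-8, -8, -8]
swap : [-8, -8, -8]
-    : [-8, 0]
drop : [-8]
7    : [-8, 7]
-    : [-15]
drop : []
-5   : [-5]
-6   : [-5, -6]
swap : [-6, -5]
drop : [-6]
39   : [-6, 39]
swap : [39, -6]
+    : [33]
-8   : [33, -8]
dup  : [33, -8, -8]
*    : [33, 64]
dup  : [33, 64, 64]
drop : [33, 64]
dup  : [33, 64, 64]
+    : [33, 128]
dup  : [33, 128, 128]

0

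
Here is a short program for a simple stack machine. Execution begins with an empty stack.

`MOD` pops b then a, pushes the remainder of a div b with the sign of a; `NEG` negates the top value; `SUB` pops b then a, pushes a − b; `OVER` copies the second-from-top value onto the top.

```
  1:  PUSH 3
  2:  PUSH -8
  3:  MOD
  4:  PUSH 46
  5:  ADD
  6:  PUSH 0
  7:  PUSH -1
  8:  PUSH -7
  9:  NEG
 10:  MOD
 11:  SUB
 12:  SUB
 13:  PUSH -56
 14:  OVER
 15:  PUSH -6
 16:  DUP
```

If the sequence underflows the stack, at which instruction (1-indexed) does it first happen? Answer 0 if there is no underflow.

0

PUSH 3    [3]
PUSH -8   [3, -8]
MOD       [3]
PUSH 46   [3, 46]
ADD       [49]
PUSH 0    [49, 0]
PUSH -1   [49, 0, -1]
PUSH -7   [49, 0, -1, -7]
NEG       [49, 0, -1, 7]
MOD       [49, 0, -1]
SUB       [49, 1]
SUB       [48]
PUSH -56  [48, -56]
OVER      [48, -56, 48]
PUSH -6   [48, -56, 48, -6]
DUP       [48, -56, 48, -6, -6]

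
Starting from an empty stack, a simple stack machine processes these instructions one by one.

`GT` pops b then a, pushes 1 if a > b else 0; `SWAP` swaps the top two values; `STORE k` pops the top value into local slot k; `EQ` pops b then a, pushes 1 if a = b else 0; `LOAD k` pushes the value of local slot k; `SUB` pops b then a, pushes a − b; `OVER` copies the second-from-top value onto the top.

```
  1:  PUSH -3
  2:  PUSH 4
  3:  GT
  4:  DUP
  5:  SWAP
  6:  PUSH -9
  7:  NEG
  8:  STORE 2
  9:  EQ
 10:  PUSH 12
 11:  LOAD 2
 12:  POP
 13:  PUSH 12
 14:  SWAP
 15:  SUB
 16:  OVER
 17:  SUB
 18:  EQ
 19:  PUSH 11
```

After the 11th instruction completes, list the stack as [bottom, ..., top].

PUSH -3 -> [-3]
PUSH 4  -> [-3, 4]
GT      -> [0]
DUP     -> [0, 0]
SWAP    -> [0, 0]
PUSH -9 -> [0, 0, -9]
NEG     -> [0, 0, 9]
STORE 2 -> [0, 0]
EQ      -> [1]
PUSH 12 -> [1, 12]
LOAD 2  -> [1, 12, 9]

[1, 12, 9]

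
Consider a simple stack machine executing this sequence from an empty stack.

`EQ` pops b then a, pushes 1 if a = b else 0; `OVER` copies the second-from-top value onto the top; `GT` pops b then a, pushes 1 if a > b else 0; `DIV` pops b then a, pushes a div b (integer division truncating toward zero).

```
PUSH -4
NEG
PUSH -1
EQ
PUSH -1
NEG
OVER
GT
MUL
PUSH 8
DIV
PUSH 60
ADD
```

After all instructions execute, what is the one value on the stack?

PUSH -4 → [-4]
NEG     → [4]
PUSH -1 → [4, -1]
EQ      → [0]
PUSH -1 → [0, -1]
NEG     → [0, 1]
OVER    → [0, 1, 0]
GT      → [0, 1]
MUL     → [0]
PUSH 8  → [0, 8]
DIV     → [0]
PUSH 60 → [0, 60]
ADD     → [60]

60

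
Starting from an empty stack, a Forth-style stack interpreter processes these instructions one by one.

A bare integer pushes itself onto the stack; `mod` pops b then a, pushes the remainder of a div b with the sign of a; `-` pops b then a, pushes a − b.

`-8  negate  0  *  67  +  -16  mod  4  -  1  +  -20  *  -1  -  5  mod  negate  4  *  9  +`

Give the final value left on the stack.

5

-8     -> [-8]
negate -> [8]
0      -> [8, 0]
*      -> [0]
67     -> [0, 67]
+      -> [67]
-16    -> [67, -16]
mod    -> [3]
4      -> [3, 4]
-      -> [-1]
1      -> [-1, 1]
+      -> [0]
-20    -> [0, -20]
*      -> [0]
-1     -> [0, -1]
-      -> [1]
5      -> [1, 5]
mod    -> [1]
negate -> [-1]
4      -> [-1, 4]
*      -> [-4]
9      -> [-4, 9]
+      -> [5]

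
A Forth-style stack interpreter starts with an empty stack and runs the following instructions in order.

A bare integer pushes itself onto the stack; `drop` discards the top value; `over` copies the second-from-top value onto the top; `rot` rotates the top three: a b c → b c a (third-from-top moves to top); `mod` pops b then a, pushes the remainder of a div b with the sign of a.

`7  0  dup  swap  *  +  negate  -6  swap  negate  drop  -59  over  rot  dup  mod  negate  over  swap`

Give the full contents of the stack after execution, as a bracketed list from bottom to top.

[-59, -6, -6, 0]

7      -> 7
0      -> 7 0
dup    -> 7 0 0
swap   -> 7 0 0
*      -> 7 0
+      -> 7
negate -> -7
-6     -> -7 -6
swap   -> -6 -7
negate -> -6 7
drop   -> -6
-59    -> -6 -59
over   -> -6 -59 -6
rot    -> -59 -6 -6
dup    -> -59 -6 -6 -6
mod    -> -59 -6 0
negate -> -59 -6 0
over   -> -59 -6 0 -6
swap   -> -59 -6 -6 0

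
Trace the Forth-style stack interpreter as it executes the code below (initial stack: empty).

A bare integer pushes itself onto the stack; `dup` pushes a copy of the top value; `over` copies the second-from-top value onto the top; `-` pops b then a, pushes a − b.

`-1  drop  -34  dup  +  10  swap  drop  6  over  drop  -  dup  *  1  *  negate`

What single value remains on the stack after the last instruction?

-16

-1     → -1
drop   → (empty)
-34    → -34
dup    → -34 -34
+      → -68
10     → -68 10
swap   → 10 -68
drop   → 10
6      → 10 6
over   → 10 6 10
drop   → 10 6
-      → 4
dup    → 4 4
*      → 16
1      → 16 1
*      → 16
negate → -16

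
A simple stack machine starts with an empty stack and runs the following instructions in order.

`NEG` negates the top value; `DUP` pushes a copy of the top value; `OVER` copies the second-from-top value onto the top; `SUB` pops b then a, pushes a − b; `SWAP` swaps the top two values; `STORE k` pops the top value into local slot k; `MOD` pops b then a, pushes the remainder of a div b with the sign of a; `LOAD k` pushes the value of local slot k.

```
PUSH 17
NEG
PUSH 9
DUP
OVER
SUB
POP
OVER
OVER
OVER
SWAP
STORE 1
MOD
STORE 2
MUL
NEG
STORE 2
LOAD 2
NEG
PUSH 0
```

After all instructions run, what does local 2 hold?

PUSH 17 : 17
NEG     : -17
PUSH 9  : -17 9
DUP     : -17 9 9
OVER    : -17 9 9 9
SUB     : -17 9 0
POP     : -17 9
OVER    : -17 9 -17
OVER    : -17 9 -17 9
OVER    : -17 9 -17 9 -17
SWAP    : -17 9 -17 -17 9
STORE 1 : -17 9 -17 -17
MOD     : -17 9 0
STORE 2 : -17 9
MUL     : -153
NEG     : 153
STORE 2 : (empty)
LOAD 2  : 153
NEG     : -153
PUSH 0  : -153 0

153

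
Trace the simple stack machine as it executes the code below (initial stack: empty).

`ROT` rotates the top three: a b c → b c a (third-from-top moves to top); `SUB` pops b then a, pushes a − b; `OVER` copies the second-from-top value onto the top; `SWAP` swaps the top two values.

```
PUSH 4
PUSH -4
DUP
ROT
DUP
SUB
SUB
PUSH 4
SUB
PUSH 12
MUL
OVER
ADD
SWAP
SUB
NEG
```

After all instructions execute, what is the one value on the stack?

96

PUSH 4  : 4
PUSH -4 : 4 -4
DUP     : 4 -4 -4
ROT     : -4 -4 4
DUP     : -4 -4 4 4
SUB     : -4 -4 0
SUB     : -4 -4
PUSH 4  : -4 -4 4
SUB     : -4 -8
PUSH 12 : -4 -8 12
MUL     : -4 -96
OVER    : -4 -96 -4
ADD     : -4 -100
SWAP    : -100 -4
SUB     : -96
NEG     : 96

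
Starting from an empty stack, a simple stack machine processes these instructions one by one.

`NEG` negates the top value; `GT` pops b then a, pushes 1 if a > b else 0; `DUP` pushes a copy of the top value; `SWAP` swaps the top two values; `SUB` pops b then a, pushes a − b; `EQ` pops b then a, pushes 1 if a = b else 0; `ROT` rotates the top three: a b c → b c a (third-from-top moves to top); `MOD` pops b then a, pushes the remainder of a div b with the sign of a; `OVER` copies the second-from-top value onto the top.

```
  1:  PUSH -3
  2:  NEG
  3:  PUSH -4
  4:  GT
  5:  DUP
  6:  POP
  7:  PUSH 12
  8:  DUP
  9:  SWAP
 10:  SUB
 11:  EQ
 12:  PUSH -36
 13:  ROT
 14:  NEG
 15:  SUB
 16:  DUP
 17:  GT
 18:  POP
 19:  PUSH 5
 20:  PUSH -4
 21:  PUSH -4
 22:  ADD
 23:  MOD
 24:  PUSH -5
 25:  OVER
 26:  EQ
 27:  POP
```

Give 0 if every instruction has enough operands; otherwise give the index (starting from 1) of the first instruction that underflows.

13

PUSH -3  : -3
NEG      : 3
PUSH -4  : 3 -4
GT       : 1
DUP      : 1 1
POP      : 1
PUSH 12  : 1 12
DUP      : 1 12 12
SWAP     : 1 12 12
SUB      : 1 0
EQ       : 0
PUSH -36 : 0 -36
ROT  — needs 3 operands, stack has 2 → underflow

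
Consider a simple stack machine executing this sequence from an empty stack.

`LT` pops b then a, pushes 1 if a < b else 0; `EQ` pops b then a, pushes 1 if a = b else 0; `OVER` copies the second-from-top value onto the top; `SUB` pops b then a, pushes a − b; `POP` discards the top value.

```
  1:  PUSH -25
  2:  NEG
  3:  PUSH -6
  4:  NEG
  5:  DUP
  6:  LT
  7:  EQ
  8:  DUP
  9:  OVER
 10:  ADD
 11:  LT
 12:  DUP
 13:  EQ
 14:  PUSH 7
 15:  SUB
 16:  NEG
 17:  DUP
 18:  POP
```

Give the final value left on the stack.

PUSH -25  [-25]
NEG       [25]
PUSH -6   [25, -6]
NEG       [25, 6]
DUP       [25, 6, 6]
LT        [25, 0]
EQ        [0]
DUP       [0, 0]
OVER      [0, 0, 0]
ADD       [0, 0]
LT        [0]
DUP       [0, 0]
EQ        [1]
PUSH 7    [1, 7]
SUB       [-6]
NEG       [6]
DUP       [6, 6]
POP       [6]

6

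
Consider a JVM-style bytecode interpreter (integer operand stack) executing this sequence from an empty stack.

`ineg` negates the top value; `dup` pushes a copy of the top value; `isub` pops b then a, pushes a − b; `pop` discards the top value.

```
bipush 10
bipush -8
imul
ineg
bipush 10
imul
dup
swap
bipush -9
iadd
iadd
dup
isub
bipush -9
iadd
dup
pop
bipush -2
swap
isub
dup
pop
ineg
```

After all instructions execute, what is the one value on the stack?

-7

bipush 10 → 10
bipush -8 → 10 -8
imul      → -80
ineg      → 80
bipush 10 → 80 10
imul      → 800
dup       → 800 800
swap      → 800 800
bipush -9 → 800 800 -9
iadd      → 800 791
iadd      → 1591
dup       → 1591 1591
isub      → 0
bipush -9 → 0 -9
iadd      → -9
dup       → -9 -9
pop       → -9
bipush -2 → -9 -2
swap      → -2 -9
isub      → 7
dup       → 7 7
pop       → 7
ineg      → -7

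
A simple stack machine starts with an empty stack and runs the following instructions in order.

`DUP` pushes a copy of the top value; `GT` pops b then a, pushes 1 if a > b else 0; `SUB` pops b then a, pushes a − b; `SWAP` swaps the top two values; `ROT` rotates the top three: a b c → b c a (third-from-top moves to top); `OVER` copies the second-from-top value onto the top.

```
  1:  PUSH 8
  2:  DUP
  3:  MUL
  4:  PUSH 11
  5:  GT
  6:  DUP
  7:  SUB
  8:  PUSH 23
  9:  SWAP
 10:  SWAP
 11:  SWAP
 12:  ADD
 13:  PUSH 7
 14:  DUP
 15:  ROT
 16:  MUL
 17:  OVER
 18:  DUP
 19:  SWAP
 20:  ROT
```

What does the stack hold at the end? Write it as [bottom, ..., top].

PUSH 8  -> [8]
DUP     -> [8, 8]
MUL     -> [64]
PUSH 11 -> [64, 11]
GT      -> [1]
DUP     -> [1, 1]
SUB     -> [0]
PUSH 23 -> [0, 23]
SWAP    -> [23, 0]
SWAP    -> [0, 23]
SWAP    -> [23, 0]
ADD     -> [23]
PUSH 7  -> [23, 7]
DUP     -> [23, 7, 7]
ROT     -> [7, 7, 23]
MUL     -> [7, 161]
OVER    -> [7, 161, 7]
DUP     -> [7, 161, 7, 7]
SWAP    -> [7, 161, 7, 7]
ROT     -> [7, 7, 7, 161]

[7, 7, 7, 161]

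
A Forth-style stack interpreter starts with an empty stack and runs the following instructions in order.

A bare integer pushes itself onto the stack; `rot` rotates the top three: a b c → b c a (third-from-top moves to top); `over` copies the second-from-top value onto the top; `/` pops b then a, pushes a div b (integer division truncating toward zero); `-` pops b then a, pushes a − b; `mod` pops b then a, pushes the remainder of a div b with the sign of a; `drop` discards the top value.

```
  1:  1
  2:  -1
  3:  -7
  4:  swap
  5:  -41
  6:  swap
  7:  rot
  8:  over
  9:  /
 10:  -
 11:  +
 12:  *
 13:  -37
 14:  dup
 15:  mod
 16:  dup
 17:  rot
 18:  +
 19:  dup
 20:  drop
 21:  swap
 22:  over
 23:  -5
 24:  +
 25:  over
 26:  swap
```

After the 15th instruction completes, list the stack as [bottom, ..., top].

[-49, 0]

1    → [1]
-1   → [1, -1]
-7   → [1, -1, -7]
swap → [1, -7, -1]
-41  → [1, -7, -1, -41]
swap → [1, -7, -41, -1]
rot  → [1, -41, -1, -7]
over → [1, -41, -1, -7, -1]
/    → [1, -41, -1, 7]
-    → [1, -41, -8]
+    → [1, -49]
*    → [-49]
-37  → [-49, -37]
dup  → [-49, -37, -37]
mod  → [-49, 0]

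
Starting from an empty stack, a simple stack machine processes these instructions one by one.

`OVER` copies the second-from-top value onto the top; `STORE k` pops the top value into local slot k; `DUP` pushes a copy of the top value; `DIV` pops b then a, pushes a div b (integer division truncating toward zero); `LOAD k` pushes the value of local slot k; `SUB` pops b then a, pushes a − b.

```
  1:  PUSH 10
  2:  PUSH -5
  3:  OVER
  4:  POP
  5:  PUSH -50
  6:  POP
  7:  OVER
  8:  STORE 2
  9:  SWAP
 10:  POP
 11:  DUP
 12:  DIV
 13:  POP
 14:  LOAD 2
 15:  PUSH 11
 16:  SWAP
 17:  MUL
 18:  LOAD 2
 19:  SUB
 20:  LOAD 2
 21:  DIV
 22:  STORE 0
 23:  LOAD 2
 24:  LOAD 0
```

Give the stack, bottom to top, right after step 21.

[10]

PUSH 10  : 10
PUSH -5  : 10 -5
OVER     : 10 -5 10
POP      : 10 -5
PUSH -50 : 10 -5 -50
POP      : 10 -5
OVER     : 10 -5 10
STORE 2  : 10 -5
SWAP     : -5 10
POP      : -5
DUP      : -5 -5
DIV      : 1
POP      : (empty)
LOAD 2   : 10
PUSH 11  : 10 11
SWAP     : 11 10
MUL      : 110
LOAD 2   : 110 10
SUB      : 100
LOAD 2   : 100 10
DIV      : 10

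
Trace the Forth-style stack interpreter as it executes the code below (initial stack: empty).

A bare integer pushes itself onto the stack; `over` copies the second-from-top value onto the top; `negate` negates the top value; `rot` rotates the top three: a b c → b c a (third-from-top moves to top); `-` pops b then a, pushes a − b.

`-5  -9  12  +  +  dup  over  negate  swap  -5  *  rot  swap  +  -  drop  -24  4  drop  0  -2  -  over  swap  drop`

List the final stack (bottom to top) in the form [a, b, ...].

-5     -> [-5]
-9     -> [-5, -9]
12     -> [-5, -9, 12]
+      -> [-5, 3]
+      -> [-2]
dup    -> [-2, -2]
over   -> [-2, -2, -2]
negate -> [-2, -2, 2]
swap   -> [-2, 2, -2]
-5     -> [-2, 2, -2, -5]
*      -> [-2, 2, 10]
rot    -> [2, 10, -2]
swap   -> [2, -2, 10]
+      -> [2, 8]
-      -> [-6]
drop   -> []
-24    -> [-24]
4      -> [-24, 4]
drop   -> [-24]
0      -> [-24, 0]
-2     -> [-24, 0, -2]
-      -> [-24, 2]
over   -> [-24, 2, -24]
swap   -> [-24, -24, 2]
drop   -> [-24, -24]

[-24, -24]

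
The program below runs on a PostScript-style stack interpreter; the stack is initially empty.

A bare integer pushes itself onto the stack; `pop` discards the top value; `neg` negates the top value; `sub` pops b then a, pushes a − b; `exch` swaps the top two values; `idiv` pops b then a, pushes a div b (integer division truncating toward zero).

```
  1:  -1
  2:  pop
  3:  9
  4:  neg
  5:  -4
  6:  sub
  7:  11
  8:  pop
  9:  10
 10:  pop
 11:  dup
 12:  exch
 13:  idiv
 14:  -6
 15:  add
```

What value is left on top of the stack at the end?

-5

-1   -> [-1]
pop  -> []
9    -> [9]
neg  -> [-9]
-4   -> [-9, -4]
sub  -> [-5]
11   -> [-5, 11]
pop  -> [-5]
10   -> [-5, 10]
pop  -> [-5]
dup  -> [-5, -5]
exch -> [-5, -5]
idiv -> [1]
-6   -> [1, -6]
add  -> [-5]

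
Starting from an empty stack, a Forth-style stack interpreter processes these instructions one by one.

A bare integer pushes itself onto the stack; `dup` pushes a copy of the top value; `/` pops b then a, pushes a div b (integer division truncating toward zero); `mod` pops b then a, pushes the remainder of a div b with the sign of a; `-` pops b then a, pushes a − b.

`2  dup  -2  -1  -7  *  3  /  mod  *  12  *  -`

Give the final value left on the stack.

2

2   → [2]
dup → [2, 2]
-2  → [2, 2, -2]
-1  → [2, 2, -2, -1]
-7  → [2, 2, -2, -1, -7]
*   → [2, 2, -2, 7]
3   → [2, 2, -2, 7, 3]
/   → [2, 2, -2, 2]
mod → [2, 2, 0]
*   → [2, 0]
12  → [2, 0, 12]
*   → [2, 0]
-   → [2]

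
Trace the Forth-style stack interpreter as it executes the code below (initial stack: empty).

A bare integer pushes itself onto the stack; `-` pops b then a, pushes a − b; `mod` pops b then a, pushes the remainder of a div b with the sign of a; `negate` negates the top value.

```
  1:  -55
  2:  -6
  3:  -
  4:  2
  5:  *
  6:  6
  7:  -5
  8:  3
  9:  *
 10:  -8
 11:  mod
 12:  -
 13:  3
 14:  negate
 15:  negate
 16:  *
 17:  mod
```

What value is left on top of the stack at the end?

-55    → -55
-6     → -55 -6
-      → -49
2      → -49 2
*      → -98
6      → -98 6
-5     → -98 6 -5
3      → -98 6 -5 3
*      → -98 6 -15
-8     → -98 6 -15 -8
mod    → -98 6 -7
-      → -98 13
3      → -98 13 3
negate → -98 13 -3
negate → -98 13 3
*      → -98 39
mod    → -20

-20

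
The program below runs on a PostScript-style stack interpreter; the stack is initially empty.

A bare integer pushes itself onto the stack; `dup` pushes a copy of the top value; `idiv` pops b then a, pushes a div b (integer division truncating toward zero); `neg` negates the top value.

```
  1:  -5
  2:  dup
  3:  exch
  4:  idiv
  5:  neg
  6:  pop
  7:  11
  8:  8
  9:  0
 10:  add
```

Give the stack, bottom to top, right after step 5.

-5   → -5
dup  → -5 -5
exch → -5 -5
idiv → 1
neg  → -1

[-1]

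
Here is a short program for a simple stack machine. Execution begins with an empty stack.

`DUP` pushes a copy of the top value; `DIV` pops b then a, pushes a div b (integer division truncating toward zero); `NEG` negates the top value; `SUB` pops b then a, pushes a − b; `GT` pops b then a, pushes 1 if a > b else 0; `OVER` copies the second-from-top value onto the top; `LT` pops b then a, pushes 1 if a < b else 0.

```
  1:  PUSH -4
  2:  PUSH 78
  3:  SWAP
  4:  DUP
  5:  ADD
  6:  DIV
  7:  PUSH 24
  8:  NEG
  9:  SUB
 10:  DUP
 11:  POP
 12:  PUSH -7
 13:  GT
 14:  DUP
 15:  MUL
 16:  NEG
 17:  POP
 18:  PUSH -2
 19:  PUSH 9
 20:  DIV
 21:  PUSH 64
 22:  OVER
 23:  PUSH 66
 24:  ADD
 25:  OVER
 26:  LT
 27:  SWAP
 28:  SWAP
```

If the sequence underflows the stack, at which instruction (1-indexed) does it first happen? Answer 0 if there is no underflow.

PUSH -4 : [-4]
PUSH 78 : [-4, 78]
SWAP    : [78, -4]
DUP     : [78, -4, -4]
ADD     : [78, -8]
DIV     : [-9]
PUSH 24 : [-9, 24]
NEG     : [-9, -24]
SUB     : [15]
DUP     : [15, 15]
POP     : [15]
PUSH -7 : [15, -7]
GT      : [1]
DUP     : [1, 1]
MUL     : [1]
NEG     : [-1]
POP     : []
PUSH -2 : [-2]
PUSH 9  : [-2, 9]
DIV     : [0]
PUSH 64 : [0, 64]
OVER    : [0, 64, 0]
PUSH 66 : [0, 64, 0, 66]
ADD     : [0, 64, 66]
OVER    : [0, 64, 66, 64]
LT      : [0, 64, 0]
SWAP    : [0, 0, 64]
SWAP    : [0, 64, 0]

0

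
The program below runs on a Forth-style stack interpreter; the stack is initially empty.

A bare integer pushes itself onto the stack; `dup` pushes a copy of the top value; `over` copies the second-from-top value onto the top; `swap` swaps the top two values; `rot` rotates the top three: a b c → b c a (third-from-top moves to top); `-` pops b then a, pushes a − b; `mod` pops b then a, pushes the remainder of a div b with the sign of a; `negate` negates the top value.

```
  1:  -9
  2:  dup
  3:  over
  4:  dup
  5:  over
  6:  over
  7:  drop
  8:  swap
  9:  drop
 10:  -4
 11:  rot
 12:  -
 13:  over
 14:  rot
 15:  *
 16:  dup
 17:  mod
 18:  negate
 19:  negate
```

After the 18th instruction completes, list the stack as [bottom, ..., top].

-9     -> -9
dup    -> -9 -9
over   -> -9 -9 -9
dup    -> -9 -9 -9 -9
over   -> -9 -9 -9 -9 -9
over   -> -9 -9 -9 -9 -9 -9
drop   -> -9 -9 -9 -9 -9
swap   -> -9 -9 -9 -9 -9
drop   -> -9 -9 -9 -9
-4     -> -9 -9 -9 -9 -4
rot    -> -9 -9 -9 -4 -9
-      -> -9 -9 -9 5
over   -> -9 -9 -9 5 -9
rot    -> -9 -9 5 -9 -9
*      -> -9 -9 5 81
dup    -> -9 -9 5 81 81
mod    -> -9 -9 5 0
negate -> -9 -9 5 0

[-9, -9, 5, 0]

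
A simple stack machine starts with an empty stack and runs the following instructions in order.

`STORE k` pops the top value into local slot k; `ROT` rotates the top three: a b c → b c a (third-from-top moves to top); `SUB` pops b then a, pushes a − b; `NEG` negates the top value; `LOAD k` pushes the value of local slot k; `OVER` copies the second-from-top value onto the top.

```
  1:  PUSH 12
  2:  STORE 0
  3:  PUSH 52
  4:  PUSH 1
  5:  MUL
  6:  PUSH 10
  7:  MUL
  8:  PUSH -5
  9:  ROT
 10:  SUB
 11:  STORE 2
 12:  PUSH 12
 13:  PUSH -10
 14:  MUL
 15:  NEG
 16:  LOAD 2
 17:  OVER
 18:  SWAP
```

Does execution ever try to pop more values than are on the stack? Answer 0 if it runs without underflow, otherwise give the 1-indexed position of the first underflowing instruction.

9

PUSH 12 → [12]
STORE 0 → []
PUSH 52 → [52]
PUSH 1  → [52, 1]
MUL     → [52]
PUSH 10 → [52, 10]
MUL     → [520]
PUSH -5 → [520, -5]
ROT  — needs 3 operands, stack has 2 → underflow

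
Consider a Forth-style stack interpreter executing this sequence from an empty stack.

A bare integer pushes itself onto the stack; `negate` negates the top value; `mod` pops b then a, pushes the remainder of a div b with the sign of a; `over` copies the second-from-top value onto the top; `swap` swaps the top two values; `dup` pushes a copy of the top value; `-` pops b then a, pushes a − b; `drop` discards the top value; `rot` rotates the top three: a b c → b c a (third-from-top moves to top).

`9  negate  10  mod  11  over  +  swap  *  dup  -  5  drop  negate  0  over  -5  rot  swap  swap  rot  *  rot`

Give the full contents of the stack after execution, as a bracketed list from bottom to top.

9      → 9
negate → -9
10     → -9 10
mod    → -9
11     → -9 11
over   → -9 11 -9
+      → -9 2
swap   → 2 -9
*      → -18
dup    → -18 -18
-      → 0
5      → 0 5
drop   → 0
negate → 0
0      → 0 0
over   → 0 0 0
-5     → 0 0 0 -5
rot    → 0 0 -5 0
swap   → 0 0 0 -5
swap   → 0 0 -5 0
rot    → 0 -5 0 0
*      → 0 -5 0
rot    → -5 0 0

[-5, 0, 0]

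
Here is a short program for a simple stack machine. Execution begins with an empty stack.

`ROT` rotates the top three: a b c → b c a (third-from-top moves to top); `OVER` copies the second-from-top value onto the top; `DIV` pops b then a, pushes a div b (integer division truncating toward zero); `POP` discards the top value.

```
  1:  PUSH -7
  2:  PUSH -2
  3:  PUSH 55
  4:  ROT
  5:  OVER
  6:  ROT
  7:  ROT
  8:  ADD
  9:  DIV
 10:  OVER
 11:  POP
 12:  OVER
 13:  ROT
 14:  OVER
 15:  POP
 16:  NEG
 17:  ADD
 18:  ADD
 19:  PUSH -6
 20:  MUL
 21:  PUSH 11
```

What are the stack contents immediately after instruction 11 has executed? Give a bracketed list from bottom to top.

[-2, 1]

PUSH -7 : [-7]
PUSH -2 : [-7, -2]
PUSH 55 : [-7, -2, 55]
ROT     : [-2, 55, -7]
OVER    : [-2, 55, -7, 55]
ROT     : [-2, -7, 55, 55]
ROT     : [-2, 55, 55, -7]
ADD     : [-2, 55, 48]
DIV     : [-2, 1]
OVER    : [-2, 1, -2]
POP     : [-2, 1]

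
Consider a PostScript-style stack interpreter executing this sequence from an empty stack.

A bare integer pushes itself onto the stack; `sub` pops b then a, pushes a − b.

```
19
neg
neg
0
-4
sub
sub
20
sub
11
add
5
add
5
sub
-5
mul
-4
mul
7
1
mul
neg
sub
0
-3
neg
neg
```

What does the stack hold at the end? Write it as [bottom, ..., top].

19  → [19]
neg → [-19]
neg → [19]
0   → [19, 0]
-4  → [19, 0, -4]
sub → [19, 4]
sub → [15]
20  → [15, 20]
sub → [-5]
11  → [-5, 11]
add → [6]
5   → [6, 5]
add → [11]
5   → [11, 5]
sub → [6]
-5  → [6, -5]
mul → [-30]
-4  → [-30, -4]
mul → [120]
7   → [120, 7]
1   → [120, 7, 1]
mul → [120, 7]
neg → [120, -7]
sub → [127]
0   → [127, 0]
-3  → [127, 0, -3]
neg → [127, 0, 3]
neg → [127, 0, -3]

[127, 0, -3]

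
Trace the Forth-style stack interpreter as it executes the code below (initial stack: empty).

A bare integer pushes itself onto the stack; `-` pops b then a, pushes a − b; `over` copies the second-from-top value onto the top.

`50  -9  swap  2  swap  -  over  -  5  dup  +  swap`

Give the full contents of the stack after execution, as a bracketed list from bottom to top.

50   -> [50]
-9   -> [50, -9]
swap -> [-9, 50]
2    -> [-9, 50, 2]
swap -> [-9, 2, 50]
-    -> [-9, -48]
over -> [-9, -48, -9]
-    -> [-9, -39]
5    -> [-9, -39, 5]
dup  -> [-9, -39, 5, 5]
+    -> [-9, -39, 10]
swap -> [-9, 10, -39]

[-9, 10, -39]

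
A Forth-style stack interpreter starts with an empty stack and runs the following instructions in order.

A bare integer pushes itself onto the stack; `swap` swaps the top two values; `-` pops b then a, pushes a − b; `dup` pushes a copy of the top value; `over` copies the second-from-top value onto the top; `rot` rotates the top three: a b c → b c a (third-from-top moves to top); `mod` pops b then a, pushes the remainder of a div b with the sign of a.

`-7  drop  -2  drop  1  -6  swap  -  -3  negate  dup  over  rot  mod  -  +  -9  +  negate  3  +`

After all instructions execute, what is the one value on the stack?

16

-7     → [-7]
drop   → []
-2     → [-2]
drop   → []
1      → [1]
-6     → [1, -6]
swap   → [-6, 1]
-      → [-7]
-3     → [-7, -3]
negate → [-7, 3]
dup    → [-7, 3, 3]
over   → [-7, 3, 3, 3]
rot    → [-7, 3, 3, 3]
mod    → [-7, 3, 0]
-      → [-7, 3]
+      → [-4]
-9     → [-4, -9]
+      → [-13]
negate → [13]
3      → [13, 3]
+      → [16]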